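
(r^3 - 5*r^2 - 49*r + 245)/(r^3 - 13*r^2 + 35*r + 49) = (r^2 + 2*r - 35)/(r^2 - 6*r - 7)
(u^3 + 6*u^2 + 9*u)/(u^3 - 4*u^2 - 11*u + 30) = u*(u + 3)/(u^2 - 7*u + 10)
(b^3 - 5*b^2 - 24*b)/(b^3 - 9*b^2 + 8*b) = (b + 3)/(b - 1)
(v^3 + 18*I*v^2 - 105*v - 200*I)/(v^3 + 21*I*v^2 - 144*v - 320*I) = (v + 5*I)/(v + 8*I)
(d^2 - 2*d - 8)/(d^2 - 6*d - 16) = (d - 4)/(d - 8)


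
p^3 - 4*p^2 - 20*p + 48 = (p - 6)*(p - 2)*(p + 4)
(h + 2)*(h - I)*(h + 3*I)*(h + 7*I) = h^4 + 2*h^3 + 9*I*h^3 - 11*h^2 + 18*I*h^2 - 22*h + 21*I*h + 42*I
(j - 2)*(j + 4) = j^2 + 2*j - 8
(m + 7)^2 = m^2 + 14*m + 49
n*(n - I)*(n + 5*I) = n^3 + 4*I*n^2 + 5*n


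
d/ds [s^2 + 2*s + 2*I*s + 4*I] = 2*s + 2 + 2*I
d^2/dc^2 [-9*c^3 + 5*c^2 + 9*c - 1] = 10 - 54*c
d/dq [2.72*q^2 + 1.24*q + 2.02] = 5.44*q + 1.24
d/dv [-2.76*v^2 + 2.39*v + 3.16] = 2.39 - 5.52*v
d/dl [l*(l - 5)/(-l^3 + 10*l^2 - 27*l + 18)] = (l^4 - 10*l^3 + 23*l^2 + 36*l - 90)/(l^6 - 20*l^5 + 154*l^4 - 576*l^3 + 1089*l^2 - 972*l + 324)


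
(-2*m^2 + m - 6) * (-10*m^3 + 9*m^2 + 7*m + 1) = 20*m^5 - 28*m^4 + 55*m^3 - 49*m^2 - 41*m - 6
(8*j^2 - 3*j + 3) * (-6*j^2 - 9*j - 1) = -48*j^4 - 54*j^3 + j^2 - 24*j - 3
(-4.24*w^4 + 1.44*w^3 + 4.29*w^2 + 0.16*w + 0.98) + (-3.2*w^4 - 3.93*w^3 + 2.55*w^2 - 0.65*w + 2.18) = -7.44*w^4 - 2.49*w^3 + 6.84*w^2 - 0.49*w + 3.16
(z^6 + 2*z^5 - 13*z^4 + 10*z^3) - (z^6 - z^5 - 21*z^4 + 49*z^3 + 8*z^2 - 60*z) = 3*z^5 + 8*z^4 - 39*z^3 - 8*z^2 + 60*z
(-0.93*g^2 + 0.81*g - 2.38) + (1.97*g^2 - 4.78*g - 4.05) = 1.04*g^2 - 3.97*g - 6.43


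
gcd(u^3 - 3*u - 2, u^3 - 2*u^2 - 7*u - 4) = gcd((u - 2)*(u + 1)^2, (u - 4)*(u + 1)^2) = u^2 + 2*u + 1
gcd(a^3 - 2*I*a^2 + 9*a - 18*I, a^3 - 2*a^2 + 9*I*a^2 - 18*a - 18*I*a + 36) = a + 3*I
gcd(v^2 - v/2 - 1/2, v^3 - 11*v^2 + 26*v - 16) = v - 1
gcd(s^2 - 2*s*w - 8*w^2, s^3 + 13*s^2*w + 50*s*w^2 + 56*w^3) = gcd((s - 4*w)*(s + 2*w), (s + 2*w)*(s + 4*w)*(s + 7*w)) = s + 2*w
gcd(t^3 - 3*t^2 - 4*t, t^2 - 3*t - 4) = t^2 - 3*t - 4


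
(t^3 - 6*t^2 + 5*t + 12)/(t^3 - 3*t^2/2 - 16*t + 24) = 2*(t^2 - 2*t - 3)/(2*t^2 + 5*t - 12)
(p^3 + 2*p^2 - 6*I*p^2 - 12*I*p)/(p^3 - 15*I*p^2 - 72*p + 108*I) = p*(p + 2)/(p^2 - 9*I*p - 18)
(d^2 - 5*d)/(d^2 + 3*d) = (d - 5)/(d + 3)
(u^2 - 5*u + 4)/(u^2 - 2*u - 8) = (u - 1)/(u + 2)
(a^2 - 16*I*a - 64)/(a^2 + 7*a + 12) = (a^2 - 16*I*a - 64)/(a^2 + 7*a + 12)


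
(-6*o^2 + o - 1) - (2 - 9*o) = -6*o^2 + 10*o - 3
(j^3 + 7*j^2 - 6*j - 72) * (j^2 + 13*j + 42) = j^5 + 20*j^4 + 127*j^3 + 144*j^2 - 1188*j - 3024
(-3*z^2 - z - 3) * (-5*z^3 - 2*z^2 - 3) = 15*z^5 + 11*z^4 + 17*z^3 + 15*z^2 + 3*z + 9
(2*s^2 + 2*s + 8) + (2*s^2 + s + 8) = 4*s^2 + 3*s + 16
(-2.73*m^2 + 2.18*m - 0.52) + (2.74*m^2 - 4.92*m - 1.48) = 0.0100000000000002*m^2 - 2.74*m - 2.0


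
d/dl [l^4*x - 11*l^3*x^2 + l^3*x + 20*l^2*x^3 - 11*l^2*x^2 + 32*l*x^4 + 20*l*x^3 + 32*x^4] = x*(4*l^3 - 33*l^2*x + 3*l^2 + 40*l*x^2 - 22*l*x + 32*x^3 + 20*x^2)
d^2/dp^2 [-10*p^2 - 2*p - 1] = -20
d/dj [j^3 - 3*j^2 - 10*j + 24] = 3*j^2 - 6*j - 10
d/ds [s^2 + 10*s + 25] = 2*s + 10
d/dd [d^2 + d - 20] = 2*d + 1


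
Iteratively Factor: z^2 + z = (z + 1)*(z)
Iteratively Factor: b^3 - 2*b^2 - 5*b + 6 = (b - 1)*(b^2 - b - 6) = (b - 3)*(b - 1)*(b + 2)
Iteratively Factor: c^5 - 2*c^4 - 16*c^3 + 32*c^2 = (c - 4)*(c^4 + 2*c^3 - 8*c^2) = (c - 4)*(c + 4)*(c^3 - 2*c^2) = c*(c - 4)*(c + 4)*(c^2 - 2*c) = c*(c - 4)*(c - 2)*(c + 4)*(c)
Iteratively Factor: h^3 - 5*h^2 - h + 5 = (h + 1)*(h^2 - 6*h + 5) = (h - 5)*(h + 1)*(h - 1)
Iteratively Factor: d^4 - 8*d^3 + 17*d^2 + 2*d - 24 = (d - 4)*(d^3 - 4*d^2 + d + 6) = (d - 4)*(d + 1)*(d^2 - 5*d + 6) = (d - 4)*(d - 2)*(d + 1)*(d - 3)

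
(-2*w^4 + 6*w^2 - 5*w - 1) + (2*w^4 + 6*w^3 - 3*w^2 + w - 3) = 6*w^3 + 3*w^2 - 4*w - 4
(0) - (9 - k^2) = k^2 - 9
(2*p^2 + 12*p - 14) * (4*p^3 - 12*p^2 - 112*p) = 8*p^5 + 24*p^4 - 424*p^3 - 1176*p^2 + 1568*p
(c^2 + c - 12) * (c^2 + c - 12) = c^4 + 2*c^3 - 23*c^2 - 24*c + 144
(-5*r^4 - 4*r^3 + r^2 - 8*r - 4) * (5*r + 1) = -25*r^5 - 25*r^4 + r^3 - 39*r^2 - 28*r - 4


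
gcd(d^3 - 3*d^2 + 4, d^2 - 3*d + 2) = d - 2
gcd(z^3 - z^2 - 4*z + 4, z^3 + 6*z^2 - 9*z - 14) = z - 2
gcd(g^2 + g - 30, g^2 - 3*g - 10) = g - 5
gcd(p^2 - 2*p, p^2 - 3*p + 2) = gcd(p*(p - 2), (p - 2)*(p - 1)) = p - 2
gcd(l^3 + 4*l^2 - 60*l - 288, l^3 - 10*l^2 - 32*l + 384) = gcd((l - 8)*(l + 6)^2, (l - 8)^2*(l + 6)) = l^2 - 2*l - 48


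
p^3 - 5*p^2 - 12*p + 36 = (p - 6)*(p - 2)*(p + 3)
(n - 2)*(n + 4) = n^2 + 2*n - 8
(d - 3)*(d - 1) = d^2 - 4*d + 3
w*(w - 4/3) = w^2 - 4*w/3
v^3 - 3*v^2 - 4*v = v*(v - 4)*(v + 1)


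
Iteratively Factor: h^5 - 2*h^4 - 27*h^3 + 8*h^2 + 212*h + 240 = (h + 3)*(h^4 - 5*h^3 - 12*h^2 + 44*h + 80) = (h - 4)*(h + 3)*(h^3 - h^2 - 16*h - 20) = (h - 5)*(h - 4)*(h + 3)*(h^2 + 4*h + 4) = (h - 5)*(h - 4)*(h + 2)*(h + 3)*(h + 2)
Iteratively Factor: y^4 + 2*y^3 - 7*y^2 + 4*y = (y - 1)*(y^3 + 3*y^2 - 4*y) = (y - 1)*(y + 4)*(y^2 - y) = (y - 1)^2*(y + 4)*(y)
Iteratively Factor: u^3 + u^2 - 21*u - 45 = (u - 5)*(u^2 + 6*u + 9) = (u - 5)*(u + 3)*(u + 3)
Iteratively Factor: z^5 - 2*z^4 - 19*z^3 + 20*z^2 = (z)*(z^4 - 2*z^3 - 19*z^2 + 20*z) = z*(z - 1)*(z^3 - z^2 - 20*z) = z^2*(z - 1)*(z^2 - z - 20) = z^2*(z - 1)*(z + 4)*(z - 5)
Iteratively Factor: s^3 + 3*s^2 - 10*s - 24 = (s + 4)*(s^2 - s - 6) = (s + 2)*(s + 4)*(s - 3)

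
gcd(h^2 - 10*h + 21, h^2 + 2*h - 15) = h - 3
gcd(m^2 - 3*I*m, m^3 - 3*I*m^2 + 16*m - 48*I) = m - 3*I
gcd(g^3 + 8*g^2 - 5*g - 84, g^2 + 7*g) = g + 7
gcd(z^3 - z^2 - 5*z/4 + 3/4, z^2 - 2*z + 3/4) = z^2 - 2*z + 3/4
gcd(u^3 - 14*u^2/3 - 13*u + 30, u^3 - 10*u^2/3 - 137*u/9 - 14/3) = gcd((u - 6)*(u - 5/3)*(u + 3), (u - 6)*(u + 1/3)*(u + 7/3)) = u - 6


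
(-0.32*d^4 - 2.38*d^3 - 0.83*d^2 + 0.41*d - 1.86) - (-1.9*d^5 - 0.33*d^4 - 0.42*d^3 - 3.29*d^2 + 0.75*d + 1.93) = 1.9*d^5 + 0.01*d^4 - 1.96*d^3 + 2.46*d^2 - 0.34*d - 3.79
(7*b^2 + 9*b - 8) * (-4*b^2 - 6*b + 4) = -28*b^4 - 78*b^3 + 6*b^2 + 84*b - 32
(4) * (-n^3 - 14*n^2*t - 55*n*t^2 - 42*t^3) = -4*n^3 - 56*n^2*t - 220*n*t^2 - 168*t^3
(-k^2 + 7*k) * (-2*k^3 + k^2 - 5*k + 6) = 2*k^5 - 15*k^4 + 12*k^3 - 41*k^2 + 42*k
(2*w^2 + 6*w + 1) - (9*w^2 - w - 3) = -7*w^2 + 7*w + 4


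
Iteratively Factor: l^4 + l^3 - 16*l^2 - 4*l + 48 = (l - 3)*(l^3 + 4*l^2 - 4*l - 16) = (l - 3)*(l + 4)*(l^2 - 4) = (l - 3)*(l - 2)*(l + 4)*(l + 2)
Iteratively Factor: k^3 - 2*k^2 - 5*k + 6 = (k - 1)*(k^2 - k - 6) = (k - 1)*(k + 2)*(k - 3)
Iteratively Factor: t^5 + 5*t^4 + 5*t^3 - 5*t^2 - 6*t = (t)*(t^4 + 5*t^3 + 5*t^2 - 5*t - 6) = t*(t + 1)*(t^3 + 4*t^2 + t - 6) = t*(t - 1)*(t + 1)*(t^2 + 5*t + 6) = t*(t - 1)*(t + 1)*(t + 2)*(t + 3)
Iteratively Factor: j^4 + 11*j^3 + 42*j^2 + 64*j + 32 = (j + 1)*(j^3 + 10*j^2 + 32*j + 32) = (j + 1)*(j + 4)*(j^2 + 6*j + 8) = (j + 1)*(j + 2)*(j + 4)*(j + 4)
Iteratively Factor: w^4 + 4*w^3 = (w)*(w^3 + 4*w^2) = w^2*(w^2 + 4*w) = w^3*(w + 4)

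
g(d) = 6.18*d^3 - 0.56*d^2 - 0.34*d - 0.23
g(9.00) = 4456.57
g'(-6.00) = 673.82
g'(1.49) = 39.15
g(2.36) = 77.08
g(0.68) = 1.22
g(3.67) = 296.46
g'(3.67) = 245.26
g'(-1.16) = 25.91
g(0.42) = -0.01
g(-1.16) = -10.24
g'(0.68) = 7.47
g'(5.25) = 504.79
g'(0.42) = 2.46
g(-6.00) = -1353.23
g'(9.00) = 1491.32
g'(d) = 18.54*d^2 - 1.12*d - 0.34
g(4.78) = 660.30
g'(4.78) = 417.92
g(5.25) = 876.82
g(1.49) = 18.46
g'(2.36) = 100.28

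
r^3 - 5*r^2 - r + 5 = (r - 5)*(r - 1)*(r + 1)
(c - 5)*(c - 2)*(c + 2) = c^3 - 5*c^2 - 4*c + 20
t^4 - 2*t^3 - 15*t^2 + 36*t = t*(t - 3)^2*(t + 4)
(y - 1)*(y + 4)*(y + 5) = y^3 + 8*y^2 + 11*y - 20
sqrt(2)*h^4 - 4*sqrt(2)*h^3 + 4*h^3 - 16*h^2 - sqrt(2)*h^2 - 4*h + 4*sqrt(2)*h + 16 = (h - 4)*(h - 1)*(h + 2*sqrt(2))*(sqrt(2)*h + sqrt(2))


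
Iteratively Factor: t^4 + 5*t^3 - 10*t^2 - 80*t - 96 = (t + 2)*(t^3 + 3*t^2 - 16*t - 48) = (t + 2)*(t + 3)*(t^2 - 16) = (t - 4)*(t + 2)*(t + 3)*(t + 4)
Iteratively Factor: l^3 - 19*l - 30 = (l + 3)*(l^2 - 3*l - 10) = (l + 2)*(l + 3)*(l - 5)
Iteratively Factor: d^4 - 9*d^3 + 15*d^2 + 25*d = (d - 5)*(d^3 - 4*d^2 - 5*d) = d*(d - 5)*(d^2 - 4*d - 5) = d*(d - 5)*(d + 1)*(d - 5)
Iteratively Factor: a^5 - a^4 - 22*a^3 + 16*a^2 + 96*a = (a - 3)*(a^4 + 2*a^3 - 16*a^2 - 32*a) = (a - 3)*(a + 4)*(a^3 - 2*a^2 - 8*a) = (a - 4)*(a - 3)*(a + 4)*(a^2 + 2*a) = a*(a - 4)*(a - 3)*(a + 4)*(a + 2)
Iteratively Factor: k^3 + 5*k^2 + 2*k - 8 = (k + 4)*(k^2 + k - 2) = (k + 2)*(k + 4)*(k - 1)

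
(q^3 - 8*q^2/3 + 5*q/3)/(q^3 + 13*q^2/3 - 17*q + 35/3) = q/(q + 7)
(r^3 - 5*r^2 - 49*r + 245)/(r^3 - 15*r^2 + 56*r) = (r^2 + 2*r - 35)/(r*(r - 8))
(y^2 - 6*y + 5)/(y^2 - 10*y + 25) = (y - 1)/(y - 5)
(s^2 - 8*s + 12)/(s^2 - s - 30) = (s - 2)/(s + 5)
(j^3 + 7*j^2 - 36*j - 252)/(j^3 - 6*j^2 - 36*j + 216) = (j + 7)/(j - 6)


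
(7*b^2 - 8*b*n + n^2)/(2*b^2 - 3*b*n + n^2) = (7*b - n)/(2*b - n)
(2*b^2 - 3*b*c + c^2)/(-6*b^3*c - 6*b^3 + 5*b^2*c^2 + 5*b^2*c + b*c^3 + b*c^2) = (-2*b + c)/(b*(6*b*c + 6*b + c^2 + c))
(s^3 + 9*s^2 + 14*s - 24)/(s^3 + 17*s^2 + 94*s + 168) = (s - 1)/(s + 7)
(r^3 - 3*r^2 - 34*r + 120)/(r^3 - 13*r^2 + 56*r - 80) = (r + 6)/(r - 4)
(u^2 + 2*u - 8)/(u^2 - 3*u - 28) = (u - 2)/(u - 7)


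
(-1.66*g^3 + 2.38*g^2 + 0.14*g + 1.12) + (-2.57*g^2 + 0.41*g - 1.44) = -1.66*g^3 - 0.19*g^2 + 0.55*g - 0.32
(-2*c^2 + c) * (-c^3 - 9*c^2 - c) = 2*c^5 + 17*c^4 - 7*c^3 - c^2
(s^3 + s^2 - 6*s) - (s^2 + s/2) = s^3 - 13*s/2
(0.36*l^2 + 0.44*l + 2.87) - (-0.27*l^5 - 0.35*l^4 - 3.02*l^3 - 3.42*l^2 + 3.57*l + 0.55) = 0.27*l^5 + 0.35*l^4 + 3.02*l^3 + 3.78*l^2 - 3.13*l + 2.32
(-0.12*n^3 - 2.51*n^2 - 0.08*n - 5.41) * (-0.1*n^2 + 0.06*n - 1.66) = 0.012*n^5 + 0.2438*n^4 + 0.0566*n^3 + 4.7028*n^2 - 0.1918*n + 8.9806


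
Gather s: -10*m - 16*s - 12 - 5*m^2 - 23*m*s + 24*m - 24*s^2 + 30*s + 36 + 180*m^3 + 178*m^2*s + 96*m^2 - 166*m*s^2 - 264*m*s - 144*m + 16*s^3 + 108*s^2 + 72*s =180*m^3 + 91*m^2 - 130*m + 16*s^3 + s^2*(84 - 166*m) + s*(178*m^2 - 287*m + 86) + 24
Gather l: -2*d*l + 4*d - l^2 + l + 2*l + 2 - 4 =4*d - l^2 + l*(3 - 2*d) - 2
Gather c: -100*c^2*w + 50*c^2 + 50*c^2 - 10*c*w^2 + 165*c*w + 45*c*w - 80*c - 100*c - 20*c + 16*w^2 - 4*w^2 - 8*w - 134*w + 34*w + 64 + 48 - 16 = c^2*(100 - 100*w) + c*(-10*w^2 + 210*w - 200) + 12*w^2 - 108*w + 96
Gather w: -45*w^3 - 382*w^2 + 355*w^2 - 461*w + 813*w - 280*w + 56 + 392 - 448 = -45*w^3 - 27*w^2 + 72*w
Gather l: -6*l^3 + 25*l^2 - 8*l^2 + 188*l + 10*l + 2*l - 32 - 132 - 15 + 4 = -6*l^3 + 17*l^2 + 200*l - 175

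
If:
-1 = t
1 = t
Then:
No Solution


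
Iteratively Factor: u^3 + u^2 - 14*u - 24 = (u + 3)*(u^2 - 2*u - 8) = (u + 2)*(u + 3)*(u - 4)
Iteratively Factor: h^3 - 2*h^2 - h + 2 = (h + 1)*(h^2 - 3*h + 2) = (h - 1)*(h + 1)*(h - 2)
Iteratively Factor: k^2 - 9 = (k + 3)*(k - 3)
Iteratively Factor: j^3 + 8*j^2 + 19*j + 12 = (j + 4)*(j^2 + 4*j + 3) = (j + 1)*(j + 4)*(j + 3)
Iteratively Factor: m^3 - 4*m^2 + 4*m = (m - 2)*(m^2 - 2*m) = m*(m - 2)*(m - 2)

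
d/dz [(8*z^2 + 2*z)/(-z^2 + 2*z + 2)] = 2*(9*z^2 + 16*z + 2)/(z^4 - 4*z^3 + 8*z + 4)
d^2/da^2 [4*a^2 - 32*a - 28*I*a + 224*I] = 8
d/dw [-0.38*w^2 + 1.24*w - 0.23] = 1.24 - 0.76*w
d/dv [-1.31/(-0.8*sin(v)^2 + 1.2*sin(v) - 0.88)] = (1.572 - 2.096*sin(v))*cos(v)/(0.8*sin(v)^2 - 1.2*sin(v) + 0.88)^2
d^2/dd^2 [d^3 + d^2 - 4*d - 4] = 6*d + 2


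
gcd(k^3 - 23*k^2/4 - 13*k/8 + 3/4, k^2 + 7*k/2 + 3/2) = k + 1/2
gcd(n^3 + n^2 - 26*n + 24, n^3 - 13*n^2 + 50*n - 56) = n - 4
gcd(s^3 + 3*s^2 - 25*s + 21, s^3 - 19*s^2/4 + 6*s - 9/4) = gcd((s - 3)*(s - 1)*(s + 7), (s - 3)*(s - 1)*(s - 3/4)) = s^2 - 4*s + 3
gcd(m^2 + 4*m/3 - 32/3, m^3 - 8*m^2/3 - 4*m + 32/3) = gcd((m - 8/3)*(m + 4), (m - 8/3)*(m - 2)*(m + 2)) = m - 8/3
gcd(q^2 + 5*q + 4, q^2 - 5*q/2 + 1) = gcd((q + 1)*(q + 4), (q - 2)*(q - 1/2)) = 1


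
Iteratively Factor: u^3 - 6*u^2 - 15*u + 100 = (u + 4)*(u^2 - 10*u + 25) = (u - 5)*(u + 4)*(u - 5)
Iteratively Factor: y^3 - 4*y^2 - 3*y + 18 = (y + 2)*(y^2 - 6*y + 9) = (y - 3)*(y + 2)*(y - 3)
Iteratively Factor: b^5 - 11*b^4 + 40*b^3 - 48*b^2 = (b)*(b^4 - 11*b^3 + 40*b^2 - 48*b) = b^2*(b^3 - 11*b^2 + 40*b - 48) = b^2*(b - 4)*(b^2 - 7*b + 12) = b^2*(b - 4)*(b - 3)*(b - 4)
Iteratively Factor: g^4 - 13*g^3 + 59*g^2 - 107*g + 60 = (g - 4)*(g^3 - 9*g^2 + 23*g - 15) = (g - 5)*(g - 4)*(g^2 - 4*g + 3) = (g - 5)*(g - 4)*(g - 1)*(g - 3)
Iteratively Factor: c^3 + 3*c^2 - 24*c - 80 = (c - 5)*(c^2 + 8*c + 16) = (c - 5)*(c + 4)*(c + 4)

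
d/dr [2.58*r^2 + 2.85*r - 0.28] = 5.16*r + 2.85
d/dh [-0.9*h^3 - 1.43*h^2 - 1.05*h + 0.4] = -2.7*h^2 - 2.86*h - 1.05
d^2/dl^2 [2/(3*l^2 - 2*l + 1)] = 4*(-9*l^2 + 6*l + 4*(3*l - 1)^2 - 3)/(3*l^2 - 2*l + 1)^3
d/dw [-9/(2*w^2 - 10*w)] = 9*(2*w - 5)/(2*w^2*(w - 5)^2)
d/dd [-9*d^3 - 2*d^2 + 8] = d*(-27*d - 4)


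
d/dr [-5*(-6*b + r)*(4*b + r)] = 10*b - 10*r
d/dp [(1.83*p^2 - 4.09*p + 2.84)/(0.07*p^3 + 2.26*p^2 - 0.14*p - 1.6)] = (-0.1281*p^4 + 0.5726*p^3 + 8.3908*p^2 - 18.6928*p + 6.9416)/(0.0049*p^6 + 0.3164*p^5 + 5.088*p^4 - 0.8568*p^3 - 7.2124*p^2 + 0.448*p + 2.56)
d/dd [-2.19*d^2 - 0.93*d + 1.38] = -4.38*d - 0.93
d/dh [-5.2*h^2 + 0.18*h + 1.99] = 0.18 - 10.4*h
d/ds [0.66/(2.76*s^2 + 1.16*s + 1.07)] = (-3.6432*s - 0.7656)/(2.76*s^2 + 1.16*s + 1.07)^2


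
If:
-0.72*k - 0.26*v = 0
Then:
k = -0.361111111111111*v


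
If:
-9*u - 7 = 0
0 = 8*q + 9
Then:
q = -9/8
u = -7/9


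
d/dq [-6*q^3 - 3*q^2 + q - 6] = -18*q^2 - 6*q + 1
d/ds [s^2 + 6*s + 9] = 2*s + 6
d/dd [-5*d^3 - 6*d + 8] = -15*d^2 - 6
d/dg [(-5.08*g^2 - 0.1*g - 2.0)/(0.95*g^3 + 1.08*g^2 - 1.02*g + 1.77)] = (4.826*g^4 + 0.19*g^3 + 10.9896*g^2 - 13.6632*g - 2.217)/(0.9025*g^6 + 2.052*g^5 - 0.7716*g^4 + 1.1598*g^3 + 4.8636*g^2 - 3.6108*g + 3.1329)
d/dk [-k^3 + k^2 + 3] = k*(2 - 3*k)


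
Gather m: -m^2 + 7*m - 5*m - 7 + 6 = -m^2 + 2*m - 1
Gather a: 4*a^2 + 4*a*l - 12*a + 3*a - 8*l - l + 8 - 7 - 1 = 4*a^2 + a*(4*l - 9) - 9*l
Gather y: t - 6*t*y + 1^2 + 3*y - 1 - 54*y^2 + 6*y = t - 54*y^2 + y*(9 - 6*t)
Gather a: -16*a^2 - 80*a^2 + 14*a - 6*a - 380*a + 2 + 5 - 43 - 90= -96*a^2 - 372*a - 126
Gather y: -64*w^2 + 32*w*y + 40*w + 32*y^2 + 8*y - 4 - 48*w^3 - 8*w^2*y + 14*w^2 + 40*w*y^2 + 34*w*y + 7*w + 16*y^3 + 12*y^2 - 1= -48*w^3 - 50*w^2 + 47*w + 16*y^3 + y^2*(40*w + 44) + y*(-8*w^2 + 66*w + 8) - 5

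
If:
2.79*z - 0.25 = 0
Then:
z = 0.09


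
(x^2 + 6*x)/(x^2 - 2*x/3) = 3*(x + 6)/(3*x - 2)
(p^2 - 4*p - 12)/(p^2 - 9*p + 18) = (p + 2)/(p - 3)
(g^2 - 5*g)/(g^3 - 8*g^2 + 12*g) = (g - 5)/(g^2 - 8*g + 12)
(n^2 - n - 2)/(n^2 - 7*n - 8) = (n - 2)/(n - 8)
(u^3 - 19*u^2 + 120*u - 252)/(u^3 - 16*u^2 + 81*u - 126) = (u - 6)/(u - 3)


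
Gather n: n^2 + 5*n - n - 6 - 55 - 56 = n^2 + 4*n - 117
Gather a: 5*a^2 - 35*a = 5*a^2 - 35*a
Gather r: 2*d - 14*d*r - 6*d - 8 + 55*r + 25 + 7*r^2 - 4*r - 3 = -4*d + 7*r^2 + r*(51 - 14*d) + 14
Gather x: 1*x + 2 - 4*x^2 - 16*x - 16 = -4*x^2 - 15*x - 14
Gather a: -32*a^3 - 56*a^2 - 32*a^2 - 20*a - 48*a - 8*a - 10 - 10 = -32*a^3 - 88*a^2 - 76*a - 20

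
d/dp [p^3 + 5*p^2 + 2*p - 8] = 3*p^2 + 10*p + 2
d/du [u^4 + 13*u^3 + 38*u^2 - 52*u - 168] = 4*u^3 + 39*u^2 + 76*u - 52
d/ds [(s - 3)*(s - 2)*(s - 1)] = 3*s^2 - 12*s + 11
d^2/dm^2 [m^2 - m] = 2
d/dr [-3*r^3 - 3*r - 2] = -9*r^2 - 3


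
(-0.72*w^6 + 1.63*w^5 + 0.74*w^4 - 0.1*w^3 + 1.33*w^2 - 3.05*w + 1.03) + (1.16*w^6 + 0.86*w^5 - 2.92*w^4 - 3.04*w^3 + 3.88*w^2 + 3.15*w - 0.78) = 0.44*w^6 + 2.49*w^5 - 2.18*w^4 - 3.14*w^3 + 5.21*w^2 + 0.1*w + 0.25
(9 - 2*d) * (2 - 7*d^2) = 14*d^3 - 63*d^2 - 4*d + 18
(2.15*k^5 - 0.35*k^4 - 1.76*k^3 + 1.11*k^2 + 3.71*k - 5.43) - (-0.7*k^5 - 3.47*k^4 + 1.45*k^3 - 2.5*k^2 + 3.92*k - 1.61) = 2.85*k^5 + 3.12*k^4 - 3.21*k^3 + 3.61*k^2 - 0.21*k - 3.82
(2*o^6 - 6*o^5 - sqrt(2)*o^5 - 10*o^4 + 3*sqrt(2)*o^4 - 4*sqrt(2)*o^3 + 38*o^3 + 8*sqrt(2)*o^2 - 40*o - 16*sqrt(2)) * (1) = 2*o^6 - 6*o^5 - sqrt(2)*o^5 - 10*o^4 + 3*sqrt(2)*o^4 - 4*sqrt(2)*o^3 + 38*o^3 + 8*sqrt(2)*o^2 - 40*o - 16*sqrt(2)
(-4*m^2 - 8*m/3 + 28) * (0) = 0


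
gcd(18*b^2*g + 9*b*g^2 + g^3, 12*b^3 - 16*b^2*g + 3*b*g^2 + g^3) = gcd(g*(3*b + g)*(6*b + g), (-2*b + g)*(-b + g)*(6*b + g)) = 6*b + g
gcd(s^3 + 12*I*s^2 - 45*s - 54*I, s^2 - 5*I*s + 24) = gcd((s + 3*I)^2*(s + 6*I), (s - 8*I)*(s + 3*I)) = s + 3*I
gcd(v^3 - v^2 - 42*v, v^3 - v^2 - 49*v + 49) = v - 7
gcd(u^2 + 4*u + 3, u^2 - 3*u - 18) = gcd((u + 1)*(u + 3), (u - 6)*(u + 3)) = u + 3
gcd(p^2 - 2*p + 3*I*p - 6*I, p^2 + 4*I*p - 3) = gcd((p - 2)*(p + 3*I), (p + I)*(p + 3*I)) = p + 3*I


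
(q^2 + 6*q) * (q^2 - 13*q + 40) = q^4 - 7*q^3 - 38*q^2 + 240*q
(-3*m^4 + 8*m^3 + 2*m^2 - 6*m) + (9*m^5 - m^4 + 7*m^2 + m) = 9*m^5 - 4*m^4 + 8*m^3 + 9*m^2 - 5*m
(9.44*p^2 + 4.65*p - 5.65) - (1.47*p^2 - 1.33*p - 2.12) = 7.97*p^2 + 5.98*p - 3.53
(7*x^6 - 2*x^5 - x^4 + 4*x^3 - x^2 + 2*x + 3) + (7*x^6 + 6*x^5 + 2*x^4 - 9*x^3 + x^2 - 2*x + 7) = 14*x^6 + 4*x^5 + x^4 - 5*x^3 + 10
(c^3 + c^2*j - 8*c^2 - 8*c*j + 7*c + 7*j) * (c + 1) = c^4 + c^3*j - 7*c^3 - 7*c^2*j - c^2 - c*j + 7*c + 7*j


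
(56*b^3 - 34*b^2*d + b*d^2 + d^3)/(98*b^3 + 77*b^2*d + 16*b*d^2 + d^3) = (8*b^2 - 6*b*d + d^2)/(14*b^2 + 9*b*d + d^2)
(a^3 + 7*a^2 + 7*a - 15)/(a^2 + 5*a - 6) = (a^2 + 8*a + 15)/(a + 6)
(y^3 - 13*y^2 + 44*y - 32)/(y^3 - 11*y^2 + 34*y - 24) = (y - 8)/(y - 6)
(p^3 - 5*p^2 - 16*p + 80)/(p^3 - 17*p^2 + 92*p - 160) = (p + 4)/(p - 8)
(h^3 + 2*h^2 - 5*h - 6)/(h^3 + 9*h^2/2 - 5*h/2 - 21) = 2*(h + 1)/(2*h + 7)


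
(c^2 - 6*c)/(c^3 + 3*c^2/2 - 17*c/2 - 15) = 2*c*(c - 6)/(2*c^3 + 3*c^2 - 17*c - 30)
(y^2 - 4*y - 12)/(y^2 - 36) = (y + 2)/(y + 6)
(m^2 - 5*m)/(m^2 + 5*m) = (m - 5)/(m + 5)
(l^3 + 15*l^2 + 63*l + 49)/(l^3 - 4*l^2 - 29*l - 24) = (l^2 + 14*l + 49)/(l^2 - 5*l - 24)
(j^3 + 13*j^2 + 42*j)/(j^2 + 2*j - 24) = j*(j + 7)/(j - 4)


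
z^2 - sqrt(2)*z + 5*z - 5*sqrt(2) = (z + 5)*(z - sqrt(2))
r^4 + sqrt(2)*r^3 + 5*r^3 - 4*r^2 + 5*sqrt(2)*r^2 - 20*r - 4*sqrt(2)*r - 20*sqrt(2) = (r - 2)*(r + 2)*(r + 5)*(r + sqrt(2))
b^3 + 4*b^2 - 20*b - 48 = (b - 4)*(b + 2)*(b + 6)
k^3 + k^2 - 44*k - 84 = (k - 7)*(k + 2)*(k + 6)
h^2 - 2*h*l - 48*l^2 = (h - 8*l)*(h + 6*l)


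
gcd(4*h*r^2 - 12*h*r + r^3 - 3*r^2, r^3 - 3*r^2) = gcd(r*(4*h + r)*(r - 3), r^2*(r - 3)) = r^2 - 3*r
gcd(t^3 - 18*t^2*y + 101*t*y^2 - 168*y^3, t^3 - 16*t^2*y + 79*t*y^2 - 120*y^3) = t^2 - 11*t*y + 24*y^2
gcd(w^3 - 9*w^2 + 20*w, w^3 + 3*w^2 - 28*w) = w^2 - 4*w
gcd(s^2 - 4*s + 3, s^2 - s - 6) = s - 3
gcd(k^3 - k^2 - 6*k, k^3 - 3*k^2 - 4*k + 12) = k^2 - k - 6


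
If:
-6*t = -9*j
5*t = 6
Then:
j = 4/5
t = 6/5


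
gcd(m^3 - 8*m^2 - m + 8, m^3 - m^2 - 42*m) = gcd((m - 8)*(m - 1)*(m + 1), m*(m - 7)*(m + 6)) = 1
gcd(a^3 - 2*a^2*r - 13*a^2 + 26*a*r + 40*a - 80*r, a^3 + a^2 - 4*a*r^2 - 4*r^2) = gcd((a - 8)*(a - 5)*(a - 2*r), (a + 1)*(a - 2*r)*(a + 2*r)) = -a + 2*r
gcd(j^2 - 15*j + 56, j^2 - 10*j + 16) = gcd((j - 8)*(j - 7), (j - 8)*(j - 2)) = j - 8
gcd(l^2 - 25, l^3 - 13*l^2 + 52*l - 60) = l - 5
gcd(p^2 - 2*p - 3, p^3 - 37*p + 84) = p - 3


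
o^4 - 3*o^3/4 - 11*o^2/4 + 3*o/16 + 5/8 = (o - 2)*(o - 1/2)*(o + 1/2)*(o + 5/4)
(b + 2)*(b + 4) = b^2 + 6*b + 8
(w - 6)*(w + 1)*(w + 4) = w^3 - w^2 - 26*w - 24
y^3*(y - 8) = y^4 - 8*y^3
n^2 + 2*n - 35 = (n - 5)*(n + 7)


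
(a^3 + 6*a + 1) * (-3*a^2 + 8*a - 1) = -3*a^5 + 8*a^4 - 19*a^3 + 45*a^2 + 2*a - 1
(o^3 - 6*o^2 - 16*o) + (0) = o^3 - 6*o^2 - 16*o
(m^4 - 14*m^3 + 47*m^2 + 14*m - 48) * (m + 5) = m^5 - 9*m^4 - 23*m^3 + 249*m^2 + 22*m - 240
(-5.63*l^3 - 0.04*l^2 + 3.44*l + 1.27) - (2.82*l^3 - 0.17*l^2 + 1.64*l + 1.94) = -8.45*l^3 + 0.13*l^2 + 1.8*l - 0.67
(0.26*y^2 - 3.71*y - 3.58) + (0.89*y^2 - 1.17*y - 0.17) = 1.15*y^2 - 4.88*y - 3.75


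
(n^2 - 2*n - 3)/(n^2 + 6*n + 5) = (n - 3)/(n + 5)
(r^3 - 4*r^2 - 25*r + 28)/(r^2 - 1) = (r^2 - 3*r - 28)/(r + 1)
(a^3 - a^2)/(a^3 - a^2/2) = 2*(a - 1)/(2*a - 1)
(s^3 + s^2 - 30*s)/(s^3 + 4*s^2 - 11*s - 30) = s*(s^2 + s - 30)/(s^3 + 4*s^2 - 11*s - 30)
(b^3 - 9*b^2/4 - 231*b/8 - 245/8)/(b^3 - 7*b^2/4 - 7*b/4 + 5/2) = (2*b^2 - 7*b - 49)/(2*(b^2 - 3*b + 2))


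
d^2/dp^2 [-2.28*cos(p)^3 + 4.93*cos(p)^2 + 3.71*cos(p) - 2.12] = -2.0*cos(p) - 9.86*cos(2*p) + 5.13*cos(3*p)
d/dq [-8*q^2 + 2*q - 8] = 2 - 16*q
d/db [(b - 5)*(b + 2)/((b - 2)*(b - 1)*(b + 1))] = (-b^4 + 6*b^3 + 23*b^2 - 36*b - 16)/(b^6 - 4*b^5 + 2*b^4 + 8*b^3 - 7*b^2 - 4*b + 4)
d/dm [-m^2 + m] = 1 - 2*m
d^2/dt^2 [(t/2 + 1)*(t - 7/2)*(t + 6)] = 3*t + 9/2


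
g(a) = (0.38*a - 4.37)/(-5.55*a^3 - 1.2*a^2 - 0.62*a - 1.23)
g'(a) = (0.38*a - 4.37)*(16.65*a^2 + 2.4*a + 0.62)/(-5.55*a^3 - 1.2*a^2 - 0.62*a - 1.23)^2 + 0.38/(-5.55*a^3 - 1.2*a^2 - 0.62*a - 1.23) = (4.218*a^3 - 72.3045*a^2 - 10.488*a - 3.1768)/(30.8025*a^6 + 13.32*a^5 + 8.322*a^4 + 15.141*a^3 + 3.3364*a^2 + 1.5252*a + 1.5129)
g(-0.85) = -2.55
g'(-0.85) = -14.53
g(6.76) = 0.00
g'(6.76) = -0.00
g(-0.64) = -35.44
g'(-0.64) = -1604.22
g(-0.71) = -7.84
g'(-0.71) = -96.23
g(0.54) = 1.49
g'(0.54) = -3.76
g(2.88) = 0.02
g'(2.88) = -0.03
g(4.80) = 0.00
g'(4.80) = -0.00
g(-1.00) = -1.27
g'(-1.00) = -4.95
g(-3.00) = -0.04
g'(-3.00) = -0.04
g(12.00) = -0.00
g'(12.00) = -0.00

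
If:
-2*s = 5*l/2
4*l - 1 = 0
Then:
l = 1/4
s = -5/16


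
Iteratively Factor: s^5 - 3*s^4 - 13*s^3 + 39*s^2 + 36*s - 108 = (s - 3)*(s^4 - 13*s^2 + 36) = (s - 3)*(s - 2)*(s^3 + 2*s^2 - 9*s - 18) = (s - 3)^2*(s - 2)*(s^2 + 5*s + 6) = (s - 3)^2*(s - 2)*(s + 3)*(s + 2)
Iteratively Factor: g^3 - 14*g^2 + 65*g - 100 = (g - 5)*(g^2 - 9*g + 20) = (g - 5)*(g - 4)*(g - 5)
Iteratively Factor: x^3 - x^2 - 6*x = (x - 3)*(x^2 + 2*x) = (x - 3)*(x + 2)*(x)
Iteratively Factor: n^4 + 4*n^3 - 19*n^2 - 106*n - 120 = (n + 3)*(n^3 + n^2 - 22*n - 40) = (n + 2)*(n + 3)*(n^2 - n - 20) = (n - 5)*(n + 2)*(n + 3)*(n + 4)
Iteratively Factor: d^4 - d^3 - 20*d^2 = (d)*(d^3 - d^2 - 20*d) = d*(d - 5)*(d^2 + 4*d) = d*(d - 5)*(d + 4)*(d)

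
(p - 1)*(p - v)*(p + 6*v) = p^3 + 5*p^2*v - p^2 - 6*p*v^2 - 5*p*v + 6*v^2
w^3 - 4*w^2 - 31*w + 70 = (w - 7)*(w - 2)*(w + 5)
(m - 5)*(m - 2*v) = m^2 - 2*m*v - 5*m + 10*v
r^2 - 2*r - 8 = (r - 4)*(r + 2)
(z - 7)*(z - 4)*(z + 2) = z^3 - 9*z^2 + 6*z + 56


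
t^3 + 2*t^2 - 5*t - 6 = (t - 2)*(t + 1)*(t + 3)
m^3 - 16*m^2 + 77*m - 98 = (m - 7)^2*(m - 2)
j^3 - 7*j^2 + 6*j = j*(j - 6)*(j - 1)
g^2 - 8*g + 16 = (g - 4)^2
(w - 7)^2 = w^2 - 14*w + 49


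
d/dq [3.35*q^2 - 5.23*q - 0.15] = 6.7*q - 5.23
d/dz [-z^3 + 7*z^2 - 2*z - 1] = -3*z^2 + 14*z - 2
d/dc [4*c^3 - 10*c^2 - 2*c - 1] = 12*c^2 - 20*c - 2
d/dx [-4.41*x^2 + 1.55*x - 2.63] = 1.55 - 8.82*x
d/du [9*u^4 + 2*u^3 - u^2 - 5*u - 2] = 36*u^3 + 6*u^2 - 2*u - 5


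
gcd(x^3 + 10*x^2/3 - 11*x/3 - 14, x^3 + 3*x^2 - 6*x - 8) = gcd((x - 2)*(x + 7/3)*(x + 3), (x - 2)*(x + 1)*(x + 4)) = x - 2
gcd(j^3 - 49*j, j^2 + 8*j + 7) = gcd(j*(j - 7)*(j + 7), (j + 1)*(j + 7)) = j + 7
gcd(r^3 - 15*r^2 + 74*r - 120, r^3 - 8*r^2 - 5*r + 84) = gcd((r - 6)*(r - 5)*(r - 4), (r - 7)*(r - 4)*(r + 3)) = r - 4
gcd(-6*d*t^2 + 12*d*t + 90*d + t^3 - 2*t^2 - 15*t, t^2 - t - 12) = t + 3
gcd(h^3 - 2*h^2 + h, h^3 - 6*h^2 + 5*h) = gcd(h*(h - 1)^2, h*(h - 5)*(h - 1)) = h^2 - h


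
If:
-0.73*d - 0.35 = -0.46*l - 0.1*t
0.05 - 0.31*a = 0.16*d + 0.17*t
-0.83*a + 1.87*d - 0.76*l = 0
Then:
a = -0.255248391777199*t - 0.175203194617429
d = 0.651956189571269 - 0.567956240931678*t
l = 1.79549569214571 - 1.11871316495679*t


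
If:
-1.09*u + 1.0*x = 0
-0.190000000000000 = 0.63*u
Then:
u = -0.30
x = -0.33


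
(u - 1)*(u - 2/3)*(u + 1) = u^3 - 2*u^2/3 - u + 2/3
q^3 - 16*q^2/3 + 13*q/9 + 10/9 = (q - 5)*(q - 2/3)*(q + 1/3)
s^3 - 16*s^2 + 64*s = s*(s - 8)^2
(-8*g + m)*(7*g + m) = -56*g^2 - g*m + m^2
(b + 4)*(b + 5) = b^2 + 9*b + 20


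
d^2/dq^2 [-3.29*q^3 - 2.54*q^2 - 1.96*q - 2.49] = -19.74*q - 5.08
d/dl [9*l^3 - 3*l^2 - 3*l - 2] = 27*l^2 - 6*l - 3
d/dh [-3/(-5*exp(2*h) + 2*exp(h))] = 6*(1 - 5*exp(h))*exp(-h)/(5*exp(h) - 2)^2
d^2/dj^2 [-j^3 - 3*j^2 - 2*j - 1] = -6*j - 6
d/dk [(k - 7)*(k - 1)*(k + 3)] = 3*k^2 - 10*k - 17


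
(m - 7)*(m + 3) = m^2 - 4*m - 21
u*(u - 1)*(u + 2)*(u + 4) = u^4 + 5*u^3 + 2*u^2 - 8*u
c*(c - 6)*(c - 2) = c^3 - 8*c^2 + 12*c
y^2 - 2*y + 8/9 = (y - 4/3)*(y - 2/3)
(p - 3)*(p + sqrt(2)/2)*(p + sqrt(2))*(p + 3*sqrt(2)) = p^4 - 3*p^3 + 9*sqrt(2)*p^3/2 - 27*sqrt(2)*p^2/2 + 10*p^2 - 30*p + 3*sqrt(2)*p - 9*sqrt(2)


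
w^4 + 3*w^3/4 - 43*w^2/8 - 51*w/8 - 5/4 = (w - 5/2)*(w + 1/4)*(w + 1)*(w + 2)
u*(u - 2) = u^2 - 2*u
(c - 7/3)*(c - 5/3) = c^2 - 4*c + 35/9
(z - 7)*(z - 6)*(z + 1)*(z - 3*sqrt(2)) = z^4 - 12*z^3 - 3*sqrt(2)*z^3 + 29*z^2 + 36*sqrt(2)*z^2 - 87*sqrt(2)*z + 42*z - 126*sqrt(2)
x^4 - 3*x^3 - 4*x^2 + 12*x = x*(x - 3)*(x - 2)*(x + 2)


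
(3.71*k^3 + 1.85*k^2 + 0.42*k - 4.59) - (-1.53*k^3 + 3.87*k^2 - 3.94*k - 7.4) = 5.24*k^3 - 2.02*k^2 + 4.36*k + 2.81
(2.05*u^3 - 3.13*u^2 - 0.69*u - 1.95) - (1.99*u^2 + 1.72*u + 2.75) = 2.05*u^3 - 5.12*u^2 - 2.41*u - 4.7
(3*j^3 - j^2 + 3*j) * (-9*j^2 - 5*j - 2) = -27*j^5 - 6*j^4 - 28*j^3 - 13*j^2 - 6*j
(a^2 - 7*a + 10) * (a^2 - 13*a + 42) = a^4 - 20*a^3 + 143*a^2 - 424*a + 420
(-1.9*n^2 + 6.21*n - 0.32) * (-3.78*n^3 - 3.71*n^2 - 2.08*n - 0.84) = 7.182*n^5 - 16.4248*n^4 - 17.8775*n^3 - 10.1336*n^2 - 4.5508*n + 0.2688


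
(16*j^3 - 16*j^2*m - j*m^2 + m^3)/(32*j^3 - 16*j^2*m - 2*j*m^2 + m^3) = (j - m)/(2*j - m)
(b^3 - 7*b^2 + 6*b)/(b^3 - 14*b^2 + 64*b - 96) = b*(b - 1)/(b^2 - 8*b + 16)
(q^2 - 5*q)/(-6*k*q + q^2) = (5 - q)/(6*k - q)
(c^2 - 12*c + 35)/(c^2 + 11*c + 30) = (c^2 - 12*c + 35)/(c^2 + 11*c + 30)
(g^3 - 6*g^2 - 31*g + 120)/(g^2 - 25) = (g^2 - 11*g + 24)/(g - 5)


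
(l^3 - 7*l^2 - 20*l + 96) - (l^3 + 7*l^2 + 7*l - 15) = -14*l^2 - 27*l + 111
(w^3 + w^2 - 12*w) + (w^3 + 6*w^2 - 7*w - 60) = 2*w^3 + 7*w^2 - 19*w - 60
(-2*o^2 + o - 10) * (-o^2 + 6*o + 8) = 2*o^4 - 13*o^3 - 52*o - 80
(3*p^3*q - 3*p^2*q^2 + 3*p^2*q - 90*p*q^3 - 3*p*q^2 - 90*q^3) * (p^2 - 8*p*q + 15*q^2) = 3*p^5*q - 27*p^4*q^2 + 3*p^4*q - 21*p^3*q^3 - 27*p^3*q^2 + 675*p^2*q^4 - 21*p^2*q^3 - 1350*p*q^5 + 675*p*q^4 - 1350*q^5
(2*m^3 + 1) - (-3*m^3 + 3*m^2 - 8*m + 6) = 5*m^3 - 3*m^2 + 8*m - 5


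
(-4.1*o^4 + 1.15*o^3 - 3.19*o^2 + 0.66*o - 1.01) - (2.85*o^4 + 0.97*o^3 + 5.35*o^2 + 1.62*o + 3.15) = -6.95*o^4 + 0.18*o^3 - 8.54*o^2 - 0.96*o - 4.16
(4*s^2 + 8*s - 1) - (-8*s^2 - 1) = 12*s^2 + 8*s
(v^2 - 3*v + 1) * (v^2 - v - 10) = v^4 - 4*v^3 - 6*v^2 + 29*v - 10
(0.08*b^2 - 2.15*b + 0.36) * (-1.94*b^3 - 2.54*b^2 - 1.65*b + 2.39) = -0.1552*b^5 + 3.9678*b^4 + 4.6306*b^3 + 2.8243*b^2 - 5.7325*b + 0.8604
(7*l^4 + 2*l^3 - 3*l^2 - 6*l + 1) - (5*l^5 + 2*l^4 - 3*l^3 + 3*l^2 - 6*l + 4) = -5*l^5 + 5*l^4 + 5*l^3 - 6*l^2 - 3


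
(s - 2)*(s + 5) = s^2 + 3*s - 10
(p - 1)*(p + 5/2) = p^2 + 3*p/2 - 5/2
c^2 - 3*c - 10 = (c - 5)*(c + 2)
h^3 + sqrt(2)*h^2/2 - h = h*(h - sqrt(2)/2)*(h + sqrt(2))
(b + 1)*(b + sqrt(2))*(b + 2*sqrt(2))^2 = b^4 + b^3 + 5*sqrt(2)*b^3 + 5*sqrt(2)*b^2 + 16*b^2 + 8*sqrt(2)*b + 16*b + 8*sqrt(2)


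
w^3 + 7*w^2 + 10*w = w*(w + 2)*(w + 5)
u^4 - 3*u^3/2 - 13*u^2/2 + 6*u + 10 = (u - 5/2)*(u - 2)*(u + 1)*(u + 2)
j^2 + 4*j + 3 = (j + 1)*(j + 3)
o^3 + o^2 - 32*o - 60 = (o - 6)*(o + 2)*(o + 5)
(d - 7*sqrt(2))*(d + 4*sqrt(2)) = d^2 - 3*sqrt(2)*d - 56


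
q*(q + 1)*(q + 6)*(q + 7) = q^4 + 14*q^3 + 55*q^2 + 42*q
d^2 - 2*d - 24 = (d - 6)*(d + 4)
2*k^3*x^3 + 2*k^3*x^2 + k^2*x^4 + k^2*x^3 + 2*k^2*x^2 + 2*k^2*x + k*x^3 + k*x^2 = x*(2*k + x)*(k*x + 1)*(k*x + k)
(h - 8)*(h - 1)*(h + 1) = h^3 - 8*h^2 - h + 8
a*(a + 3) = a^2 + 3*a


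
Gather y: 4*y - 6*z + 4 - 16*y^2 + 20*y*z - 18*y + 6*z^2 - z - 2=-16*y^2 + y*(20*z - 14) + 6*z^2 - 7*z + 2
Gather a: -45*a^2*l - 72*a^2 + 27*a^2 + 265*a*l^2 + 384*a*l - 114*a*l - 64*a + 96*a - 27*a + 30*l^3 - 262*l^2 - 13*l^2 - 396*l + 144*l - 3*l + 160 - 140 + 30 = a^2*(-45*l - 45) + a*(265*l^2 + 270*l + 5) + 30*l^3 - 275*l^2 - 255*l + 50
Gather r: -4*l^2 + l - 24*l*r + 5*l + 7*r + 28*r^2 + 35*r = -4*l^2 + 6*l + 28*r^2 + r*(42 - 24*l)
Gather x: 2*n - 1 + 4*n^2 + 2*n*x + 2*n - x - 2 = 4*n^2 + 4*n + x*(2*n - 1) - 3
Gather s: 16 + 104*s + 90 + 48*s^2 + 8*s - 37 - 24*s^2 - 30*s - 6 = 24*s^2 + 82*s + 63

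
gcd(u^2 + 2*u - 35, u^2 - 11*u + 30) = u - 5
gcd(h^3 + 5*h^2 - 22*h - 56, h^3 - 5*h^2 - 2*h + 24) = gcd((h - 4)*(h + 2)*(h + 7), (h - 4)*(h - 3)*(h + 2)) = h^2 - 2*h - 8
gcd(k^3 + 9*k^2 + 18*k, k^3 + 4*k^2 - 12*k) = k^2 + 6*k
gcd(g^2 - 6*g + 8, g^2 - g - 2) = g - 2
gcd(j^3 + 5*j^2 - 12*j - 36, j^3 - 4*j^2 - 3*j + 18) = j^2 - j - 6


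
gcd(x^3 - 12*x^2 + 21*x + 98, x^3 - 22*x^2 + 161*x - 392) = x^2 - 14*x + 49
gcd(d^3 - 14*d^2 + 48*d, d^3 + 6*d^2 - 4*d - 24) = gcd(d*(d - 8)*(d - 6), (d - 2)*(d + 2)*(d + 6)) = 1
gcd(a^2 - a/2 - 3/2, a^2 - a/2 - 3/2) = a^2 - a/2 - 3/2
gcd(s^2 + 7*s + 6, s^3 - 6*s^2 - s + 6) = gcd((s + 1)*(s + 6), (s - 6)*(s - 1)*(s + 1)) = s + 1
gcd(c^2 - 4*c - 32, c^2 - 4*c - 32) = c^2 - 4*c - 32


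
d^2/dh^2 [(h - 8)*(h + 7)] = 2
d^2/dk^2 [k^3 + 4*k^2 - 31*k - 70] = 6*k + 8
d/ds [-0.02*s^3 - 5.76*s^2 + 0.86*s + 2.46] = -0.06*s^2 - 11.52*s + 0.86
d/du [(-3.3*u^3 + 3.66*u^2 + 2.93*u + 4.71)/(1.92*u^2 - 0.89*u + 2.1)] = (-6.336*u^4 + 5.874*u^3 - 29.673*u^2 - 2.71439999999999*u + 10.3449)/(3.6864*u^4 - 3.4176*u^3 + 8.8561*u^2 - 3.738*u + 4.41)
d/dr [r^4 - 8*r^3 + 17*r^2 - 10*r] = 4*r^3 - 24*r^2 + 34*r - 10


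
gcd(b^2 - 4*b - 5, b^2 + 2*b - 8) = 1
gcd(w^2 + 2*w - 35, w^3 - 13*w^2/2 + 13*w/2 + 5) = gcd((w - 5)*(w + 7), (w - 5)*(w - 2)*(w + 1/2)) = w - 5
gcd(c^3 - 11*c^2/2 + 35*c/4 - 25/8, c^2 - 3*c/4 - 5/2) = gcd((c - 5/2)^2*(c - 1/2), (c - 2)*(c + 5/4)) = 1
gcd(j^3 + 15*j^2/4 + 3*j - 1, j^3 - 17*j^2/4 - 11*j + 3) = j^2 + 7*j/4 - 1/2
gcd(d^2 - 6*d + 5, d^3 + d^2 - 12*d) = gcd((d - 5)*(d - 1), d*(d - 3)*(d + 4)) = 1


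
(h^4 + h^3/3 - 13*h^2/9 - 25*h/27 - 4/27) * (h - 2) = h^5 - 5*h^4/3 - 19*h^3/9 + 53*h^2/27 + 46*h/27 + 8/27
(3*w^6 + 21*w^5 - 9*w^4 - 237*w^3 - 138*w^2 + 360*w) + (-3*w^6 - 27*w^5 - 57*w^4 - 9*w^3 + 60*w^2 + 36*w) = -6*w^5 - 66*w^4 - 246*w^3 - 78*w^2 + 396*w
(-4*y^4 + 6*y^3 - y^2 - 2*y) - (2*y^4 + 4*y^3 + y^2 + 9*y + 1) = -6*y^4 + 2*y^3 - 2*y^2 - 11*y - 1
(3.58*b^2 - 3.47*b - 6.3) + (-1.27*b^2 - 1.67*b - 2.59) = 2.31*b^2 - 5.14*b - 8.89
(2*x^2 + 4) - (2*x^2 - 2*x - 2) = 2*x + 6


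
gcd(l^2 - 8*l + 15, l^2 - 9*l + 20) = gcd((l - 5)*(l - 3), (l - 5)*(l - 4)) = l - 5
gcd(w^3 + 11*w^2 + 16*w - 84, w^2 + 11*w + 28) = w + 7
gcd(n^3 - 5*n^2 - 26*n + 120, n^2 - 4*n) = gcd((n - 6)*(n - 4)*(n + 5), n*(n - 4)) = n - 4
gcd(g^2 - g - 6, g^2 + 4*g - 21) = g - 3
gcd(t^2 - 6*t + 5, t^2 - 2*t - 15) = t - 5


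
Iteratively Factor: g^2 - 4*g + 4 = (g - 2)*(g - 2)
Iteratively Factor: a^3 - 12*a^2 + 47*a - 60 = (a - 5)*(a^2 - 7*a + 12) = (a - 5)*(a - 3)*(a - 4)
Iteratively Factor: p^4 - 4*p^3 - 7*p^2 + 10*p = (p - 1)*(p^3 - 3*p^2 - 10*p) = p*(p - 1)*(p^2 - 3*p - 10) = p*(p - 5)*(p - 1)*(p + 2)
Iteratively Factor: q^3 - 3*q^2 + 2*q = (q)*(q^2 - 3*q + 2) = q*(q - 2)*(q - 1)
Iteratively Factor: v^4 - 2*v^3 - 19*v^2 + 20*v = (v + 4)*(v^3 - 6*v^2 + 5*v) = (v - 5)*(v + 4)*(v^2 - v) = v*(v - 5)*(v + 4)*(v - 1)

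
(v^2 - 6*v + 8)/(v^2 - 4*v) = (v - 2)/v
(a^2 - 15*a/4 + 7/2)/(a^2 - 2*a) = (a - 7/4)/a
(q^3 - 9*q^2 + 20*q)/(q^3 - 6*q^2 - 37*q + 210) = q*(q - 4)/(q^2 - q - 42)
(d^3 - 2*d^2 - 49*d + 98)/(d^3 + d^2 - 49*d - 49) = (d - 2)/(d + 1)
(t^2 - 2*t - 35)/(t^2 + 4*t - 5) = (t - 7)/(t - 1)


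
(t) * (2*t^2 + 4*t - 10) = 2*t^3 + 4*t^2 - 10*t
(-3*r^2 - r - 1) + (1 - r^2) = -4*r^2 - r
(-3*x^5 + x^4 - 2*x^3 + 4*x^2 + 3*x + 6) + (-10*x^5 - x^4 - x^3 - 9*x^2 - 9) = -13*x^5 - 3*x^3 - 5*x^2 + 3*x - 3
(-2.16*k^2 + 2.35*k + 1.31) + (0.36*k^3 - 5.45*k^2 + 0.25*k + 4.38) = 0.36*k^3 - 7.61*k^2 + 2.6*k + 5.69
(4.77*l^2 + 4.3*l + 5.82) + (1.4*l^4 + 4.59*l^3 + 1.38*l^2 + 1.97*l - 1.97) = 1.4*l^4 + 4.59*l^3 + 6.15*l^2 + 6.27*l + 3.85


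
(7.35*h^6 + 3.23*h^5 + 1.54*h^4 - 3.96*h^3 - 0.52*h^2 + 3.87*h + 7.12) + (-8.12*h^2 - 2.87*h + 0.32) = 7.35*h^6 + 3.23*h^5 + 1.54*h^4 - 3.96*h^3 - 8.64*h^2 + 1.0*h + 7.44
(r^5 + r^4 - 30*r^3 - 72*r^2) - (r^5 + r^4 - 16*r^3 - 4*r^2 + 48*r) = -14*r^3 - 68*r^2 - 48*r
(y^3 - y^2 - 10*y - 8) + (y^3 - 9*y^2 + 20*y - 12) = 2*y^3 - 10*y^2 + 10*y - 20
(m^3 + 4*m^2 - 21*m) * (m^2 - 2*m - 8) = m^5 + 2*m^4 - 37*m^3 + 10*m^2 + 168*m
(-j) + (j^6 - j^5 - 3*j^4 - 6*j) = j^6 - j^5 - 3*j^4 - 7*j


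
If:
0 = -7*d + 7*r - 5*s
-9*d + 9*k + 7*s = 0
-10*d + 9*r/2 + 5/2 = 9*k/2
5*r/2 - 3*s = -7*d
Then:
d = -85/1446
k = 1945/6507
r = -280/723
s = -665/1446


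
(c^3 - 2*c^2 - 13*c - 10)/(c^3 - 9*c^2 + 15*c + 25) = (c + 2)/(c - 5)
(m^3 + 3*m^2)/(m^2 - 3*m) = m*(m + 3)/(m - 3)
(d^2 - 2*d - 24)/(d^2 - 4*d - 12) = (d + 4)/(d + 2)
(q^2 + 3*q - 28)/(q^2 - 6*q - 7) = (-q^2 - 3*q + 28)/(-q^2 + 6*q + 7)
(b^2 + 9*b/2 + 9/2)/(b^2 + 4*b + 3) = (b + 3/2)/(b + 1)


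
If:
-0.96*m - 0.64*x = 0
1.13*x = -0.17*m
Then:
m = 0.00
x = 0.00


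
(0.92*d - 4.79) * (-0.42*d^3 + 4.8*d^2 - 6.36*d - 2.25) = -0.3864*d^4 + 6.4278*d^3 - 28.8432*d^2 + 28.3944*d + 10.7775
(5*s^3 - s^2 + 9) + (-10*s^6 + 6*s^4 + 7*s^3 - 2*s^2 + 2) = -10*s^6 + 6*s^4 + 12*s^3 - 3*s^2 + 11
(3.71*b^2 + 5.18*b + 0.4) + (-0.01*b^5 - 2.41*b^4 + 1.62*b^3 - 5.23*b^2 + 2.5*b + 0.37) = -0.01*b^5 - 2.41*b^4 + 1.62*b^3 - 1.52*b^2 + 7.68*b + 0.77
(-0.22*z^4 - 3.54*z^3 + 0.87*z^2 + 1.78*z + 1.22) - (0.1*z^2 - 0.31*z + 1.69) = -0.22*z^4 - 3.54*z^3 + 0.77*z^2 + 2.09*z - 0.47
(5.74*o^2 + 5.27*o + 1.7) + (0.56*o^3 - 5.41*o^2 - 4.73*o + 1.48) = 0.56*o^3 + 0.33*o^2 + 0.539999999999999*o + 3.18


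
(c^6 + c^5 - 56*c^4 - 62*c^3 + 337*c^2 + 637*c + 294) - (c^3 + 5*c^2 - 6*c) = c^6 + c^5 - 56*c^4 - 63*c^3 + 332*c^2 + 643*c + 294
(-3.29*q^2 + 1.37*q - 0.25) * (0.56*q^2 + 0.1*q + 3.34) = -1.8424*q^4 + 0.4382*q^3 - 10.9916*q^2 + 4.5508*q - 0.835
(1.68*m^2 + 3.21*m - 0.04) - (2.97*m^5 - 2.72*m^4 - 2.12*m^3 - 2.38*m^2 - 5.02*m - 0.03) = -2.97*m^5 + 2.72*m^4 + 2.12*m^3 + 4.06*m^2 + 8.23*m - 0.01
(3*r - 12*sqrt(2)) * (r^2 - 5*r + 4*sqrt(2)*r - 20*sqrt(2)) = 3*r^3 - 15*r^2 - 96*r + 480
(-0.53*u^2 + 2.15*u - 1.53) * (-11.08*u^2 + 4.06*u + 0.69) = 5.8724*u^4 - 25.9738*u^3 + 25.3157*u^2 - 4.7283*u - 1.0557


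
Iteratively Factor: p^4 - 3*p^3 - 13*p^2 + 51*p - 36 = (p - 3)*(p^3 - 13*p + 12) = (p - 3)*(p + 4)*(p^2 - 4*p + 3) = (p - 3)*(p - 1)*(p + 4)*(p - 3)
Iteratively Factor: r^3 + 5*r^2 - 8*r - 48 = (r + 4)*(r^2 + r - 12) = (r + 4)^2*(r - 3)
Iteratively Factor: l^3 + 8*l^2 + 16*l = (l + 4)*(l^2 + 4*l) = l*(l + 4)*(l + 4)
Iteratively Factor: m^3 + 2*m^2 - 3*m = (m)*(m^2 + 2*m - 3) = m*(m + 3)*(m - 1)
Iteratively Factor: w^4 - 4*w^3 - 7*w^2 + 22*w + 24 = (w - 4)*(w^3 - 7*w - 6) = (w - 4)*(w - 3)*(w^2 + 3*w + 2) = (w - 4)*(w - 3)*(w + 2)*(w + 1)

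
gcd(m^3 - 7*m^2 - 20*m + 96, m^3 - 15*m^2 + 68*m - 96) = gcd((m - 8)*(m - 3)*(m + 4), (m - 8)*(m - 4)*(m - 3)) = m^2 - 11*m + 24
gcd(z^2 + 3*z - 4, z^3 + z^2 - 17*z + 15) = z - 1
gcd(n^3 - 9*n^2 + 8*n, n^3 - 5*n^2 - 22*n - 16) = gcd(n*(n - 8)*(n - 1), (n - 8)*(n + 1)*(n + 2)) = n - 8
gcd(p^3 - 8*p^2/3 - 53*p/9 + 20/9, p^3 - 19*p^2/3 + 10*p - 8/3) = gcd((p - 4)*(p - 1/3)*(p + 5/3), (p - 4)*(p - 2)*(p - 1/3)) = p^2 - 13*p/3 + 4/3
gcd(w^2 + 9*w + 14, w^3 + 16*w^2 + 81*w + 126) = w + 7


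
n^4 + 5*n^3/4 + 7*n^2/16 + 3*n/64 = n*(n + 1/4)^2*(n + 3/4)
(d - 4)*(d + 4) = d^2 - 16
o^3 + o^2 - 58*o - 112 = (o - 8)*(o + 2)*(o + 7)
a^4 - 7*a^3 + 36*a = a*(a - 6)*(a - 3)*(a + 2)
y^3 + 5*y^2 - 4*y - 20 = (y - 2)*(y + 2)*(y + 5)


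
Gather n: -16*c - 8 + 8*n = -16*c + 8*n - 8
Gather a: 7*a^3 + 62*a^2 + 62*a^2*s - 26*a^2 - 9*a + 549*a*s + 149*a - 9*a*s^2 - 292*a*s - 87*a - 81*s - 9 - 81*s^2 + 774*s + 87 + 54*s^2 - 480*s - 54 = 7*a^3 + a^2*(62*s + 36) + a*(-9*s^2 + 257*s + 53) - 27*s^2 + 213*s + 24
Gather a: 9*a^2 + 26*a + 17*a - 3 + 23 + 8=9*a^2 + 43*a + 28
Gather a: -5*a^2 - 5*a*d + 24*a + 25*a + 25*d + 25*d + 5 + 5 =-5*a^2 + a*(49 - 5*d) + 50*d + 10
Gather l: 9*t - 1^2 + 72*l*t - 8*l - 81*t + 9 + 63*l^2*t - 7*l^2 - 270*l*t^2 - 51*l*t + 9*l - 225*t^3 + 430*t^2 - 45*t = l^2*(63*t - 7) + l*(-270*t^2 + 21*t + 1) - 225*t^3 + 430*t^2 - 117*t + 8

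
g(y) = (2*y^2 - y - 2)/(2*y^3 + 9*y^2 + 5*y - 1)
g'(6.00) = 0.00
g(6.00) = 0.08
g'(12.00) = 0.00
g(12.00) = 0.06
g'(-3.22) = -3.75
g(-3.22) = 2.33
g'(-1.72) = -0.16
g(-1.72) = 0.82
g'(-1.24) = 0.24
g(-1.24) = 0.82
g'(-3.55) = -19.50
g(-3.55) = 5.15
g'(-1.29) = 0.16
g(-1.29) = 0.81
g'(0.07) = 36.57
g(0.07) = 3.40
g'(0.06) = 29.28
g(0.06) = 3.08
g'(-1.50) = -0.04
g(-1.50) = 0.80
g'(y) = (4*y - 1)/(2*y^3 + 9*y^2 + 5*y - 1) + (-6*y^2 - 18*y - 5)*(2*y^2 - y - 2)/(2*y^3 + 9*y^2 + 5*y - 1)^2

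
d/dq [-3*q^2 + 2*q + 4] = 2 - 6*q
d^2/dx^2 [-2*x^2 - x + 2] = -4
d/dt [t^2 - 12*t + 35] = 2*t - 12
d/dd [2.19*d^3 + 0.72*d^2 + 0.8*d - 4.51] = 6.57*d^2 + 1.44*d + 0.8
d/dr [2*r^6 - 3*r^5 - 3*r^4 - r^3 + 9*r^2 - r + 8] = 12*r^5 - 15*r^4 - 12*r^3 - 3*r^2 + 18*r - 1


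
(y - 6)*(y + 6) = y^2 - 36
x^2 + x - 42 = (x - 6)*(x + 7)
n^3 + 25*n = n*(n - 5*I)*(n + 5*I)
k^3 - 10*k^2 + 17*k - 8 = (k - 8)*(k - 1)^2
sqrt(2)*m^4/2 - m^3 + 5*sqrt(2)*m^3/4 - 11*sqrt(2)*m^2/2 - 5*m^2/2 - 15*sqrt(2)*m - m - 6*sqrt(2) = (m/2 + 1)*(m - 3*sqrt(2))*(m + 2*sqrt(2))*(sqrt(2)*m + sqrt(2)/2)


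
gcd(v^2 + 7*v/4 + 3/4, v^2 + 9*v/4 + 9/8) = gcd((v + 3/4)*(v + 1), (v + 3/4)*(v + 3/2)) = v + 3/4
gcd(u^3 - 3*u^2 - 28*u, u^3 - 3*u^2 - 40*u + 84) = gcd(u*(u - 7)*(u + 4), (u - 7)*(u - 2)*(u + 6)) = u - 7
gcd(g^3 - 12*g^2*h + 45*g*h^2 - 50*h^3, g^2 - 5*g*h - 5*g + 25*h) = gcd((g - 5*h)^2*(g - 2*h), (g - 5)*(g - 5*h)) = g - 5*h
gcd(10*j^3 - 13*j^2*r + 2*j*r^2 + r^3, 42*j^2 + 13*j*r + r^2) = 1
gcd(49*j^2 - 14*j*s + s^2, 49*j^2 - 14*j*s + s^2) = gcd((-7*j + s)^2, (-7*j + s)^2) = 49*j^2 - 14*j*s + s^2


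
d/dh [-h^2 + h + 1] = 1 - 2*h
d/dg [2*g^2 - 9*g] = 4*g - 9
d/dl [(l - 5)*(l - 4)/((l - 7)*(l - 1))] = (l^2 - 26*l + 97)/(l^4 - 16*l^3 + 78*l^2 - 112*l + 49)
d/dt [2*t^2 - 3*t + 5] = 4*t - 3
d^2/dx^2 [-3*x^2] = -6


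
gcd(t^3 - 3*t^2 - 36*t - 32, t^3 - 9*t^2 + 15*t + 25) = t + 1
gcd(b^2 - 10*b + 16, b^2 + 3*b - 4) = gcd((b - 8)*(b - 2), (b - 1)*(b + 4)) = 1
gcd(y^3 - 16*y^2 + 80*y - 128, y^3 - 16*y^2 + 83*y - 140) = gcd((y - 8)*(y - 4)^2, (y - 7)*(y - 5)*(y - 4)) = y - 4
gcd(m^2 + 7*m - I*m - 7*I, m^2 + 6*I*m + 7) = m - I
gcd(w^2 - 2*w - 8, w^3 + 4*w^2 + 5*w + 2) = w + 2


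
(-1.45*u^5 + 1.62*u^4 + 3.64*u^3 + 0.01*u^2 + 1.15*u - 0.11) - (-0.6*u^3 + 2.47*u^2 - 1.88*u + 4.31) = -1.45*u^5 + 1.62*u^4 + 4.24*u^3 - 2.46*u^2 + 3.03*u - 4.42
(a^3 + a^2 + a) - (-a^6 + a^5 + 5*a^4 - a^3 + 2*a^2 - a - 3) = a^6 - a^5 - 5*a^4 + 2*a^3 - a^2 + 2*a + 3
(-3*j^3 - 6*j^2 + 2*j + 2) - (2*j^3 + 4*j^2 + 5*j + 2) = -5*j^3 - 10*j^2 - 3*j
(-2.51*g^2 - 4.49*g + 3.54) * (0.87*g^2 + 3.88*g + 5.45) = -2.1837*g^4 - 13.6451*g^3 - 28.0209*g^2 - 10.7353*g + 19.293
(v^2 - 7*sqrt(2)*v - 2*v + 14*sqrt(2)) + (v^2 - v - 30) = 2*v^2 - 7*sqrt(2)*v - 3*v - 30 + 14*sqrt(2)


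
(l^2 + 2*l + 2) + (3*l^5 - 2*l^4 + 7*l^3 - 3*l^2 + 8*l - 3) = 3*l^5 - 2*l^4 + 7*l^3 - 2*l^2 + 10*l - 1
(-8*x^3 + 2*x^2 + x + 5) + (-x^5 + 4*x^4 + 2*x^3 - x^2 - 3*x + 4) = -x^5 + 4*x^4 - 6*x^3 + x^2 - 2*x + 9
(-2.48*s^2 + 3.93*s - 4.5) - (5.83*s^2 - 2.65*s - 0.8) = -8.31*s^2 + 6.58*s - 3.7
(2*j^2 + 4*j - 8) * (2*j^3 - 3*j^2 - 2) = 4*j^5 + 2*j^4 - 28*j^3 + 20*j^2 - 8*j + 16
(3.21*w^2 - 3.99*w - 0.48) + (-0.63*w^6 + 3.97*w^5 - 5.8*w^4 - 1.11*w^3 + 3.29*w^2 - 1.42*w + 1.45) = -0.63*w^6 + 3.97*w^5 - 5.8*w^4 - 1.11*w^3 + 6.5*w^2 - 5.41*w + 0.97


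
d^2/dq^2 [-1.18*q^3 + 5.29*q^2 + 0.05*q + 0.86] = 10.58 - 7.08*q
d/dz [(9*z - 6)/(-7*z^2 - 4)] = 3*(21*z^2 - 28*z - 12)/(49*z^4 + 56*z^2 + 16)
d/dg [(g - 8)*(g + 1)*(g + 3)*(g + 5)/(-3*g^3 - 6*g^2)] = (-g^5 - 4*g^4 - 51*g^3 - 338*g^2 - 698*g - 480)/(3*g^3*(g^2 + 4*g + 4))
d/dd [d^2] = 2*d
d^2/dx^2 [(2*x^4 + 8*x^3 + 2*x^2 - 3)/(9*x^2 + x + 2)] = 2*(162*x^6 + 54*x^5 + 114*x^4 - 122*x^3 - 741*x^2 + 15*x + 59)/(729*x^6 + 243*x^5 + 513*x^4 + 109*x^3 + 114*x^2 + 12*x + 8)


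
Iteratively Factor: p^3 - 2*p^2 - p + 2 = (p - 2)*(p^2 - 1) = (p - 2)*(p + 1)*(p - 1)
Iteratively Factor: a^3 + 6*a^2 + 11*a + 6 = (a + 3)*(a^2 + 3*a + 2) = (a + 2)*(a + 3)*(a + 1)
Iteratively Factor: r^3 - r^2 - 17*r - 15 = (r + 3)*(r^2 - 4*r - 5) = (r + 1)*(r + 3)*(r - 5)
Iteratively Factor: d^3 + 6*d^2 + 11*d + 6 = (d + 2)*(d^2 + 4*d + 3) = (d + 2)*(d + 3)*(d + 1)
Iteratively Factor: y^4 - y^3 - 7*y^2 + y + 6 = (y + 2)*(y^3 - 3*y^2 - y + 3) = (y - 3)*(y + 2)*(y^2 - 1) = (y - 3)*(y - 1)*(y + 2)*(y + 1)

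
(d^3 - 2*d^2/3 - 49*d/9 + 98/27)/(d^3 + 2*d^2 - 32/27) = (9*d^2 - 49)/(9*d^2 + 24*d + 16)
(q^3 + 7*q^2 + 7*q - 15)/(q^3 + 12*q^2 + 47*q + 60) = (q - 1)/(q + 4)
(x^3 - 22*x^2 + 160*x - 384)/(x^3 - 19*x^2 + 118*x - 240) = (x - 8)/(x - 5)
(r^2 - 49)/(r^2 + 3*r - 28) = (r - 7)/(r - 4)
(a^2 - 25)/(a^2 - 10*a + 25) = (a + 5)/(a - 5)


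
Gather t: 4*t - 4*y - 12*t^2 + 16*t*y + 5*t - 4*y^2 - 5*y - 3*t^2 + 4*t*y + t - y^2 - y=-15*t^2 + t*(20*y + 10) - 5*y^2 - 10*y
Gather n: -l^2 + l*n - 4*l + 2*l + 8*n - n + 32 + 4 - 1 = -l^2 - 2*l + n*(l + 7) + 35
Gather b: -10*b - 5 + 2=-10*b - 3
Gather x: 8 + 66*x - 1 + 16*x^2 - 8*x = 16*x^2 + 58*x + 7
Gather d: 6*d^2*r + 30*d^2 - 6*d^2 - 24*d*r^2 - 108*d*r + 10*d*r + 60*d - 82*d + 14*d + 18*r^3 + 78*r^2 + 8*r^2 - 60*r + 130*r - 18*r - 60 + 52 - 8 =d^2*(6*r + 24) + d*(-24*r^2 - 98*r - 8) + 18*r^3 + 86*r^2 + 52*r - 16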